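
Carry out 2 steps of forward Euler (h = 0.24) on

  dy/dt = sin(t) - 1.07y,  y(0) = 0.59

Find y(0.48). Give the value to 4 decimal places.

0.3829

Euler: y_{n+1} = y_n + h·f(t_n, y_n).
t=0.000000, y=0.590000: f=-0.631300 → y ← 0.590000 + 0.24·(-0.631300) = 0.438488
t=0.240000, y=0.438488: f=-0.231480 → y ← 0.438488 + 0.24·(-0.231480) = 0.382933
y(0.48) ≈ 0.3829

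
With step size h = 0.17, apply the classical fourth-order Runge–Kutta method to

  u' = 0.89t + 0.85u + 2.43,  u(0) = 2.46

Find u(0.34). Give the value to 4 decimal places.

4.2991

RK4: k1 = f(t_n, u_n); k2 = f(t_n + h/2, u_n + (h/2)·k1); k3 = f(t_n + h/2, u_n + (h/2)·k2); k4 = f(t_n + h, u_n + h·k3); u_{n+1} = u_n + (h/6)·(k1 + 2k2 + 2k3 + k4).
t=0.000000, u=2.460000:
  k1 = f(0.000000, 2.460000) = 4.521000
  k2 = f(0.085000, 2.844285) = 4.923292
  k3 = f(0.085000, 2.878480) = 4.952358
  k4 = f(0.170000, 3.301901) = 5.387916
  u ← 2.460000 + (0.17/6)·(k1 + 2k2 + 2k3 + k4) = 3.300373
t=0.170000, u=3.300373:
  k1 = f(0.170000, 3.300373) = 5.386617
  k2 = f(0.255000, 3.758235) = 5.851450
  k3 = f(0.255000, 3.797746) = 5.885034
  k4 = f(0.340000, 4.300829) = 6.388304
  u ← 3.300373 + (0.17/6)·(k1 + 2k2 + 2k3 + k4) = 4.299063
u(0.34) ≈ 4.2991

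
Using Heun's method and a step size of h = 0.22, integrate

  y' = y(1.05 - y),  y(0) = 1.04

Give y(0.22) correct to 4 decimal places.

Heun: k1 = f(t_n, y_n); k2 = f(t_n + h, y_n + h·k1); y_{n+1} = y_n + (h/2)·(k1 + k2).
t=0.000000, y=1.040000:
  k1 = f(0.000000, 1.040000) = 0.010400
  k2 = f(0.220000, 1.042288) = 0.008038
  y ← 1.040000 + (0.22/2)·(0.010400 + 0.008038) = 1.042028
y(0.22) ≈ 1.0420

1.0420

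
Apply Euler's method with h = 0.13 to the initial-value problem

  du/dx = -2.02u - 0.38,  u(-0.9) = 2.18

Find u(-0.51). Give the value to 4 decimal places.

Euler: u_{n+1} = u_n + h·f(x_n, u_n).
x=-0.900000, u=2.180000: f=-4.783600 → u ← 2.180000 + 0.13·(-4.783600) = 1.558132
x=-0.770000, u=1.558132: f=-3.527427 → u ← 1.558132 + 0.13·(-3.527427) = 1.099567
x=-0.640000, u=1.099567: f=-2.601124 → u ← 1.099567 + 0.13·(-2.601124) = 0.761420
u(-0.51) ≈ 0.7614

0.7614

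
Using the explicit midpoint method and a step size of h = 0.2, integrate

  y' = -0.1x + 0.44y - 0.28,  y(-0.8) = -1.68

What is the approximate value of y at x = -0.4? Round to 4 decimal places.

-2.0986

Midpoint: k1 = f(x_n, y_n); k2 = f(x_n + h/2, y_n + (h/2)·k1); y_{n+1} = y_n + h·k2.
x=-0.800000, y=-1.680000:
  k1 = f(-0.800000, -1.680000) = -0.939200
  k2 = f(-0.700000, -1.773920) = -0.990525
  y ← -1.680000 + 0.2·(-0.990525) = -1.878105
x=-0.600000, y=-1.878105:
  k1 = f(-0.600000, -1.878105) = -1.046366
  k2 = f(-0.500000, -1.982742) = -1.102406
  y ← -1.878105 + 0.2·(-1.102406) = -2.098586
y(-0.4) ≈ -2.0986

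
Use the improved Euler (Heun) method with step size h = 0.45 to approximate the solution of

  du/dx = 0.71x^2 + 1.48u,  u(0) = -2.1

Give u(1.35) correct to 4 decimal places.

Heun: k1 = f(x_n, u_n); k2 = f(x_n + h, u_n + h·k1); u_{n+1} = u_n + (h/2)·(k1 + k2).
x=0.000000, u=-2.100000:
  k1 = f(0.000000, -2.100000) = -3.108000
  k2 = f(0.450000, -3.498600) = -5.034153
  u ← -2.100000 + (0.45/2)·(-3.108000 + (-5.034153)) = -3.931984
x=0.450000, u=-3.931984:
  k1 = f(0.450000, -3.931984) = -5.675562
  k2 = f(0.900000, -6.485987) = -9.024161
  u ← -3.931984 + (0.45/2)·(-5.675562 + (-9.024161)) = -7.239422
x=0.900000, u=-7.239422:
  k1 = f(0.900000, -7.239422) = -10.139245
  k2 = f(1.350000, -11.802082) = -16.173107
  u ← -7.239422 + (0.45/2)·(-10.139245 + (-16.173107)) = -13.159701
u(1.35) ≈ -13.1597

-13.1597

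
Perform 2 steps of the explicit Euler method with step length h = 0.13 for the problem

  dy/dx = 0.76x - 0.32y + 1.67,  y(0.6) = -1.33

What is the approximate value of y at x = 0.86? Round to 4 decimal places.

-0.6675

Euler: y_{n+1} = y_n + h·f(x_n, y_n).
x=0.600000, y=-1.330000: f=2.551600 → y ← -1.330000 + 0.13·2.551600 = -0.998292
x=0.730000, y=-0.998292: f=2.544253 → y ← -0.998292 + 0.13·2.544253 = -0.667539
y(0.86) ≈ -0.6675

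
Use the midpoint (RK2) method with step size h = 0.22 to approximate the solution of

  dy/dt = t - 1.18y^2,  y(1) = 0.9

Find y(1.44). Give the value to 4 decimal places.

0.9884

Midpoint: k1 = f(t_n, y_n); k2 = f(t_n + h/2, y_n + (h/2)·k1); y_{n+1} = y_n + h·k2.
t=1.000000, y=0.900000:
  k1 = f(1.000000, 0.900000) = 0.044200
  k2 = f(1.110000, 0.904862) = 0.143845
  y ← 0.900000 + 0.22·0.143845 = 0.931646
t=1.220000, y=0.931646:
  k1 = f(1.220000, 0.931646) = 0.195802
  k2 = f(1.330000, 0.953184) = 0.257899
  y ← 0.931646 + 0.22·0.257899 = 0.988384
y(1.44) ≈ 0.9884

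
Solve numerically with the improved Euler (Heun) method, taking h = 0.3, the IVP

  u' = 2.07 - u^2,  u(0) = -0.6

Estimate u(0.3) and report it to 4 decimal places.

-0.0341

Heun: k1 = f(x_n, u_n); k2 = f(x_n + h, u_n + h·k1); u_{n+1} = u_n + (h/2)·(k1 + k2).
x=0.000000, u=-0.600000:
  k1 = f(0.000000, -0.600000) = 1.710000
  k2 = f(0.300000, -0.087000) = 2.062431
  u ← -0.600000 + (0.3/2)·(1.710000 + 2.062431) = -0.034135
u(0.3) ≈ -0.0341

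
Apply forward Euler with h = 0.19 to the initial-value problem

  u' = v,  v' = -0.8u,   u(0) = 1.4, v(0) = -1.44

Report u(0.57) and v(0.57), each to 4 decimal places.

0.4658, -1.9475

Euler on (u,v): u_{n+1} = u_n + h·u', v_{n+1} = v_n + h·v'.
0.000000: (1.400000, -1.440000); f=(-1.440000, -1.120000) → (1.126400, -1.652800)
0.190000: (1.126400, -1.652800); f=(-1.652800, -0.901120) → (0.812368, -1.824013)
0.380000: (0.812368, -1.824013); f=(-1.824013, -0.649894) → (0.465806, -1.947493)
(u(0.57), v(0.57)) ≈ (0.4658, -1.9475)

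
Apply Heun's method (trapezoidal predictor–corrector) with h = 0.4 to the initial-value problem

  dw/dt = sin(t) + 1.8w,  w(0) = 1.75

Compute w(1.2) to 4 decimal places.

Heun: k1 = f(t_n, w_n); k2 = f(t_n + h, w_n + h·k1); w_{n+1} = w_n + (h/2)·(k1 + k2).
t=0.000000, w=1.750000:
  k1 = f(0.000000, 1.750000) = 3.150000
  k2 = f(0.400000, 3.010000) = 5.807418
  w ← 1.750000 + (0.4/2)·(3.150000 + 5.807418) = 3.541484
t=0.400000, w=3.541484:
  k1 = f(0.400000, 3.541484) = 6.764089
  k2 = f(0.800000, 6.247119) = 11.962171
  w ← 3.541484 + (0.4/2)·(6.764089 + 11.962171) = 7.286736
t=0.800000, w=7.286736:
  k1 = f(0.800000, 7.286736) = 13.833480
  k2 = f(1.200000, 12.820128) = 24.008269
  w ← 7.286736 + (0.4/2)·(13.833480 + 24.008269) = 14.855085
w(1.2) ≈ 14.8551

14.8551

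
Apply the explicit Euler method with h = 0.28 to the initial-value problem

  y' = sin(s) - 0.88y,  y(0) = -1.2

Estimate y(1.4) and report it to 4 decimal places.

0.2351

Euler: y_{n+1} = y_n + h·f(s_n, y_n).
s=0.000000, y=-1.200000: f=1.056000 → y ← -1.200000 + 0.28·1.056000 = -0.904320
s=0.280000, y=-0.904320: f=1.072157 → y ← -0.904320 + 0.28·1.072157 = -0.604116
s=0.560000, y=-0.604116: f=1.062808 → y ← -0.604116 + 0.28·1.062808 = -0.306530
s=0.840000, y=-0.306530: f=1.014389 → y ← -0.306530 + 0.28·1.014389 = -0.022501
s=1.120000, y=-0.022501: f=0.919901 → y ← -0.022501 + 0.28·0.919901 = 0.235072
y(1.4) ≈ 0.2351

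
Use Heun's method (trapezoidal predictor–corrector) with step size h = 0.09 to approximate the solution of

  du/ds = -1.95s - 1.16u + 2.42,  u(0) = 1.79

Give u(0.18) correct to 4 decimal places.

1.8157

Heun: k1 = f(s_n, u_n); k2 = f(s_n + h, u_n + h·k1); u_{n+1} = u_n + (h/2)·(k1 + k2).
s=0.000000, u=1.790000:
  k1 = f(0.000000, 1.790000) = 0.343600
  k2 = f(0.090000, 1.820924) = 0.132228
  u ← 1.790000 + (0.09/2)·(0.343600 + 0.132228) = 1.811412
s=0.090000, u=1.811412:
  k1 = f(0.090000, 1.811412) = 0.143262
  k2 = f(0.180000, 1.824306) = -0.047195
  u ← 1.811412 + (0.09/2)·(0.143262 + (-0.047195)) = 1.815735
u(0.18) ≈ 1.8157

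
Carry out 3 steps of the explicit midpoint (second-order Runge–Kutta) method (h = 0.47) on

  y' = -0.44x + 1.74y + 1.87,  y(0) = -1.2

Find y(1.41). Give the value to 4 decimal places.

Midpoint: k1 = f(x_n, y_n); k2 = f(x_n + h/2, y_n + (h/2)·k1); y_{n+1} = y_n + h·k2.
x=0.000000, y=-1.200000:
  k1 = f(0.000000, -1.200000) = -0.218000
  k2 = f(0.235000, -1.251230) = -0.410540
  y ← -1.200000 + 0.47·(-0.410540) = -1.392954
x=0.470000, y=-1.392954:
  k1 = f(0.470000, -1.392954) = -0.760540
  k2 = f(0.705000, -1.571681) = -1.174924
  y ← -1.392954 + 0.47·(-1.174924) = -1.945168
x=0.940000, y=-1.945168:
  k1 = f(0.940000, -1.945168) = -1.928193
  k2 = f(1.175000, -2.398294) = -2.820031
  y ← -1.945168 + 0.47·(-2.820031) = -3.270583
y(1.41) ≈ -3.2706

-3.2706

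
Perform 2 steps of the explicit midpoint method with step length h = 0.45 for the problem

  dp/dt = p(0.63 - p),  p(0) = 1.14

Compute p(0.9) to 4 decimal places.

0.8615

Midpoint: k1 = f(t_n, p_n); k2 = f(t_n + h/2, p_n + (h/2)·k1); p_{n+1} = p_n + h·k2.
t=0.000000, p=1.140000:
  k1 = f(0.000000, 1.140000) = -0.581400
  k2 = f(0.225000, 1.009185) = -0.382668
  p ← 1.140000 + 0.45·(-0.382668) = 0.967799
t=0.450000, p=0.967799:
  k1 = f(0.450000, 0.967799) = -0.326922
  k2 = f(0.675000, 0.894242) = -0.236296
  p ← 0.967799 + 0.45·(-0.236296) = 0.861466
p(0.9) ≈ 0.8615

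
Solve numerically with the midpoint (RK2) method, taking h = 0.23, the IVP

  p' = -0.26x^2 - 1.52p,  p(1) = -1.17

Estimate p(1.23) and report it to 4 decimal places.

-0.8964

Midpoint: k1 = f(x_n, p_n); k2 = f(x_n + h/2, p_n + (h/2)·k1); p_{n+1} = p_n + h·k2.
x=1.000000, p=-1.170000:
  k1 = f(1.000000, -1.170000) = 1.518400
  k2 = f(1.115000, -0.995384) = 1.189745
  p ← -1.170000 + 0.23·1.189745 = -0.896359
p(1.23) ≈ -0.8964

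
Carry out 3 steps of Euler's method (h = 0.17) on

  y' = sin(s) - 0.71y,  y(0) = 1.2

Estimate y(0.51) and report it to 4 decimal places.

0.8978

Euler: y_{n+1} = y_n + h·f(s_n, y_n).
s=0.000000, y=1.200000: f=-0.852000 → y ← 1.200000 + 0.17·(-0.852000) = 1.055160
s=0.170000, y=1.055160: f=-0.579981 → y ← 1.055160 + 0.17·(-0.579981) = 0.956563
s=0.340000, y=0.956563: f=-0.345673 → y ← 0.956563 + 0.17·(-0.345673) = 0.897799
y(0.51) ≈ 0.8978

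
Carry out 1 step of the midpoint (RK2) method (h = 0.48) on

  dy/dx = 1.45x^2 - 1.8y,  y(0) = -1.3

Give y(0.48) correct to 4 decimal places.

Midpoint: k1 = f(x_n, y_n); k2 = f(x_n + h/2, y_n + (h/2)·k1); y_{n+1} = y_n + h·k2.
x=0.000000, y=-1.300000:
  k1 = f(0.000000, -1.300000) = 2.340000
  k2 = f(0.240000, -0.738400) = 1.412640
  y ← -1.300000 + 0.48·1.412640 = -0.621933
y(0.48) ≈ -0.6219

-0.6219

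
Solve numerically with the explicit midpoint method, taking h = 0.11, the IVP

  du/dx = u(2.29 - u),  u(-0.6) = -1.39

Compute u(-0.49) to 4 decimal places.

-2.1183

Midpoint: k1 = f(x_n, u_n); k2 = f(x_n + h/2, u_n + (h/2)·k1); u_{n+1} = u_n + h·k2.
x=-0.600000, u=-1.390000:
  k1 = f(-0.600000, -1.390000) = -5.115200
  k2 = f(-0.545000, -1.671336) = -6.620723
  u ← -1.390000 + 0.11·(-6.620723) = -2.118280
u(-0.49) ≈ -2.1183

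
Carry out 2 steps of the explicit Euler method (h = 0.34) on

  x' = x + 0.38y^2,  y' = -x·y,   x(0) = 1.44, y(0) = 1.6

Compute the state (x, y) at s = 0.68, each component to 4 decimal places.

3.1150, 0.1890

Euler on (x,y): x_{n+1} = x_n + h·x', y_{n+1} = y_n + h·y'.
0.000000: (1.440000, 1.600000); f=(2.412800, -2.304000) → (2.260352, 0.816640)
0.340000: (2.260352, 0.816640); f=(2.513774, -1.845894) → (3.115035, 0.189036)
(x(0.68), y(0.68)) ≈ (3.1150, 0.1890)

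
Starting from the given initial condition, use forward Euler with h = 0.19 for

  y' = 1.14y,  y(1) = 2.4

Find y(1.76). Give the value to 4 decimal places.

5.2578

Euler: y_{n+1} = y_n + h·f(s_n, y_n).
s=1.000000, y=2.400000: f=2.736000 → y ← 2.400000 + 0.19·2.736000 = 2.919840
s=1.190000, y=2.919840: f=3.328618 → y ← 2.919840 + 0.19·3.328618 = 3.552277
s=1.380000, y=3.552277: f=4.049596 → y ← 3.552277 + 0.19·4.049596 = 4.321701
s=1.570000, y=4.321701: f=4.926739 → y ← 4.321701 + 0.19·4.926739 = 5.257781
y(1.76) ≈ 5.2578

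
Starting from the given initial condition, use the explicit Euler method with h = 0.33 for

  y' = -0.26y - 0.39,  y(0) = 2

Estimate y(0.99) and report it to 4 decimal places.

1.1742

Euler: y_{n+1} = y_n + h·f(t_n, y_n).
t=0.000000, y=2.000000: f=-0.910000 → y ← 2.000000 + 0.33·(-0.910000) = 1.699700
t=0.330000, y=1.699700: f=-0.831922 → y ← 1.699700 + 0.33·(-0.831922) = 1.425166
t=0.660000, y=1.425166: f=-0.760543 → y ← 1.425166 + 0.33·(-0.760543) = 1.174187
y(0.99) ≈ 1.1742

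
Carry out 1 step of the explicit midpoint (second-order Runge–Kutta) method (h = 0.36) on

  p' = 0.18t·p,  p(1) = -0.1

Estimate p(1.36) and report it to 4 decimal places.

Midpoint: k1 = f(t_n, p_n); k2 = f(t_n + h/2, p_n + (h/2)·k1); p_{n+1} = p_n + h·k2.
t=1.000000, p=-0.100000:
  k1 = f(1.000000, -0.100000) = -0.018000
  k2 = f(1.180000, -0.103240) = -0.021928
  p ← -0.100000 + 0.36·(-0.021928) = -0.107894
p(1.36) ≈ -0.1079

-0.1079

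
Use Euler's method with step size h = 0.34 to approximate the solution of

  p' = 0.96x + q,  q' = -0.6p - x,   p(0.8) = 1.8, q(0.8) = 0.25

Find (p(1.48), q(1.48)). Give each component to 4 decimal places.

2.3859, -1.2146

Euler on (p,q): p_{n+1} = p_n + h·p', q_{n+1} = q_n + h·q'.
0.800000: (1.800000, 0.250000); f=(1.018000, -1.880000) → (2.146120, -0.389200)
1.140000: (2.146120, -0.389200); f=(0.705200, -2.427672) → (2.385888, -1.214608)
(p(1.48), q(1.48)) ≈ (2.3859, -1.2146)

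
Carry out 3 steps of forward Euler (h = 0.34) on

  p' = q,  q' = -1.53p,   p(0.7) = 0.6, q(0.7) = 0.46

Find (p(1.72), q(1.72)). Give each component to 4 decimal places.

0.7232, -0.6652

Euler on (p,q): p_{n+1} = p_n + h·p', q_{n+1} = q_n + h·q'.
0.700000: (0.600000, 0.460000); f=(0.460000, -0.918000) → (0.756400, 0.147880)
1.040000: (0.756400, 0.147880); f=(0.147880, -1.157292) → (0.806679, -0.245599)
1.380000: (0.806679, -0.245599); f=(-0.245599, -1.234219) → (0.723175, -0.665234)
(p(1.72), q(1.72)) ≈ (0.7232, -0.6652)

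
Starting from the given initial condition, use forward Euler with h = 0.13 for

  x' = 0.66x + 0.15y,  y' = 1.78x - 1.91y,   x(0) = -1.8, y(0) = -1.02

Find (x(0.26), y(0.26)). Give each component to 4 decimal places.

-2.1668, -1.3463

Euler on (x,y): x_{n+1} = x_n + h·x', y_{n+1} = y_n + h·y'.
0.000000: (-1.800000, -1.020000); f=(-1.341000, -1.255800) → (-1.974330, -1.183254)
0.130000: (-1.974330, -1.183254); f=(-1.480546, -1.254292) → (-2.166801, -1.346312)
(x(0.26), y(0.26)) ≈ (-2.1668, -1.3463)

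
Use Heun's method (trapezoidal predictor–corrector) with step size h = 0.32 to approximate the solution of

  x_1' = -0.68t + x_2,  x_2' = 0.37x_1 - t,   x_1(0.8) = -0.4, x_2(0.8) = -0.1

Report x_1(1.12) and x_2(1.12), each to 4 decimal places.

Heun on (x_1,x_2): k1 = f(t_n, state_n); k2 = f(t_n + h, state_n + h·k1); state_{n+1} = state_n + (h/2)·(k1 + k2).
0.800000: (-0.400000, -0.100000)
  k1 = (-0.644000, -0.948000)
  predictor → (-0.606080, -0.403360)
  k2 = (-1.164960, -1.344250)
  → (-0.689434, -0.466760)
(x_1(1.12), x_2(1.12)) ≈ (-0.6894, -0.4668)

-0.6894, -0.4668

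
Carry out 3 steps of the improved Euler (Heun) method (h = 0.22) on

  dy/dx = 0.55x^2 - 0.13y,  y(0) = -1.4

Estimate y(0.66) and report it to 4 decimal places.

-1.2303

Heun: k1 = f(x_n, y_n); k2 = f(x_n + h, y_n + h·k1); y_{n+1} = y_n + (h/2)·(k1 + k2).
x=0.000000, y=-1.400000:
  k1 = f(0.000000, -1.400000) = 0.182000
  k2 = f(0.220000, -1.359960) = 0.203415
  y ← -1.400000 + (0.22/2)·(0.182000 + 0.203415) = -1.357604
x=0.220000, y=-1.357604:
  k1 = f(0.220000, -1.357604) = 0.203109
  k2 = f(0.440000, -1.312920) = 0.277160
  y ← -1.357604 + (0.22/2)·(0.203109 + 0.277160) = -1.304775
x=0.440000, y=-1.304775:
  k1 = f(0.440000, -1.304775) = 0.276101
  k2 = f(0.660000, -1.244033) = 0.401304
  y ← -1.304775 + (0.22/2)·(0.276101 + 0.401304) = -1.230260
y(0.66) ≈ -1.2303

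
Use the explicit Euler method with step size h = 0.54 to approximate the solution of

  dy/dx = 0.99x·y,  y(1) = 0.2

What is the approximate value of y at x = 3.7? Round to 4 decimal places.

Euler: y_{n+1} = y_n + h·f(x_n, y_n).
x=1.000000, y=0.200000: f=0.198000 → y ← 0.200000 + 0.54·0.198000 = 0.306920
x=1.540000, y=0.306920: f=0.467930 → y ← 0.306920 + 0.54·0.467930 = 0.559602
x=2.080000, y=0.559602: f=1.152333 → y ← 0.559602 + 0.54·1.152333 = 1.181862
x=2.620000, y=1.181862: f=3.065514 → y ← 1.181862 + 0.54·3.065514 = 2.837240
x=3.160000, y=2.837240: f=8.876021 → y ← 2.837240 + 0.54·8.876021 = 7.630291
y(3.7) ≈ 7.6303

7.6303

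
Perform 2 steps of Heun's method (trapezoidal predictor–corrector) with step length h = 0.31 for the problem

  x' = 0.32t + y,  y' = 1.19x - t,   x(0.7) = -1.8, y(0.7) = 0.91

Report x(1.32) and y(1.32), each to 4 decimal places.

Heun on (x,y): k1 = f(t_n, state_n); k2 = f(t_n + h, state_n + h·k1); state_{n+1} = state_n + (h/2)·(k1 + k2).
0.700000: (-1.800000, 0.910000)
  k1 = (1.134000, -2.842000)
  predictor → (-1.448460, 0.028980)
  k2 = (0.352180, -2.733667)
  → (-1.569642, 0.045772)
1.010000: (-1.569642, 0.045772)
  k1 = (0.368972, -2.877874)
  predictor → (-1.455261, -0.846369)
  k2 = (-0.423969, -3.051760)
  → (-1.578167, -0.873322)
(x(1.32), y(1.32)) ≈ (-1.5782, -0.8733)

-1.5782, -0.8733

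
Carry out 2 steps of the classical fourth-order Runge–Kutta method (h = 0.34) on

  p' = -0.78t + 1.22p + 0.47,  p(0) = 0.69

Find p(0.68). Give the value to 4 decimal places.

RK4: k1 = f(t_n, p_n); k2 = f(t_n + h/2, p_n + (h/2)·k1); k3 = f(t_n + h/2, p_n + (h/2)·k2); k4 = f(t_n + h, p_n + h·k3); p_{n+1} = p_n + (h/6)·(k1 + 2k2 + 2k3 + k4).
t=0.000000, p=0.690000:
  k1 = f(0.000000, 0.690000) = 1.311800
  k2 = f(0.170000, 0.913006) = 1.451267
  k3 = f(0.170000, 0.936715) = 1.480193
  k4 = f(0.340000, 1.193266) = 1.660584
  p ← 0.690000 + (0.34/6)·(k1 + 2k2 + 2k3 + k4) = 1.190667
t=0.340000, p=1.190667:
  k1 = f(0.340000, 1.190667) = 1.657414
  k2 = f(0.510000, 1.472428) = 1.868562
  k3 = f(0.510000, 1.508323) = 1.912354
  k4 = f(0.680000, 1.840868) = 2.185458
  p ← 1.190667 + (0.34/6)·(k1 + 2k2 + 2k3 + k4) = 1.836934
p(0.68) ≈ 1.8369

1.8369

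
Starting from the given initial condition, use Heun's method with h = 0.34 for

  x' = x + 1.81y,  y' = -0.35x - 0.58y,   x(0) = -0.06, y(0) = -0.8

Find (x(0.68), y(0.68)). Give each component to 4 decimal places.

-1.2385, -0.4101

Heun on (x,y): k1 = f(t_n, state_n); k2 = f(t_n + h, state_n + h·k1); state_{n+1} = state_n + (h/2)·(k1 + k2).
0.000000: (-0.060000, -0.800000)
  k1 = (-1.508000, 0.485000)
  predictor → (-0.572720, -0.635100)
  k2 = (-1.722251, 0.568810)
  → (-0.609143, -0.620852)
0.340000: (-0.609143, -0.620852)
  k1 = (-1.732885, 0.573294)
  predictor → (-1.198324, -0.425932)
  k2 = (-1.969261, 0.666454)
  → (-1.238508, -0.410095)
(x(0.68), y(0.68)) ≈ (-1.2385, -0.4101)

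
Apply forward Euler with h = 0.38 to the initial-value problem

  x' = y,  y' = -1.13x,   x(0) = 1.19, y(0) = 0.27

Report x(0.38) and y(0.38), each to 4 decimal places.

1.2926, -0.2410

Euler on (x,y): x_{n+1} = x_n + h·x', y_{n+1} = y_n + h·y'.
0.000000: (1.190000, 0.270000); f=(0.270000, -1.344700) → (1.292600, -0.240986)
(x(0.38), y(0.38)) ≈ (1.2926, -0.2410)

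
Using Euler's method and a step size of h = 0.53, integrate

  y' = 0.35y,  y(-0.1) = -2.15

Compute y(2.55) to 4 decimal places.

-5.0344

Euler: y_{n+1} = y_n + h·f(x_n, y_n).
x=-0.100000, y=-2.150000: f=-0.752500 → y ← -2.150000 + 0.53·(-0.752500) = -2.548825
x=0.430000, y=-2.548825: f=-0.892089 → y ← -2.548825 + 0.53·(-0.892089) = -3.021632
x=0.960000, y=-3.021632: f=-1.057571 → y ← -3.021632 + 0.53·(-1.057571) = -3.582145
x=1.490000, y=-3.582145: f=-1.253751 → y ← -3.582145 + 0.53·(-1.253751) = -4.246633
x=2.020000, y=-4.246633: f=-1.486321 → y ← -4.246633 + 0.53·(-1.486321) = -5.034383
y(2.55) ≈ -5.0344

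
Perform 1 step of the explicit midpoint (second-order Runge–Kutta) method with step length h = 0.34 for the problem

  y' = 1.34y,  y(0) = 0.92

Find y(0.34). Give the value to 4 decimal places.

1.4346

Midpoint: k1 = f(x_n, y_n); k2 = f(x_n + h/2, y_n + (h/2)·k1); y_{n+1} = y_n + h·k2.
x=0.000000, y=0.920000:
  k1 = f(0.000000, 0.920000) = 1.232800
  k2 = f(0.170000, 1.129576) = 1.513632
  y ← 0.920000 + 0.34·1.513632 = 1.434635
y(0.34) ≈ 1.4346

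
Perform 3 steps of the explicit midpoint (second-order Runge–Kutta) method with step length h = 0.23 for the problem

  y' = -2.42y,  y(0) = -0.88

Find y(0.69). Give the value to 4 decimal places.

-0.1885

Midpoint: k1 = f(x_n, y_n); k2 = f(x_n + h/2, y_n + (h/2)·k1); y_{n+1} = y_n + h·k2.
x=0.000000, y=-0.880000:
  k1 = f(0.000000, -0.880000) = 2.129600
  k2 = f(0.115000, -0.635096) = 1.536932
  y ← -0.880000 + 0.23·1.536932 = -0.526506
x=0.230000, y=-0.526506:
  k1 = f(0.230000, -0.526506) = 1.274143
  k2 = f(0.345000, -0.379979) = 0.919549
  y ← -0.526506 + 0.23·0.919549 = -0.315009
x=0.460000, y=-0.315009:
  k1 = f(0.460000, -0.315009) = 0.762322
  k2 = f(0.575000, -0.227342) = 0.550168
  y ← -0.315009 + 0.23·0.550168 = -0.188471
y(0.69) ≈ -0.1885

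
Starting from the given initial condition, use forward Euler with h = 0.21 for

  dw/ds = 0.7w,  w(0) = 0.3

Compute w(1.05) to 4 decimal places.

Euler: w_{n+1} = w_n + h·f(s_n, w_n).
s=0.000000, w=0.300000: f=0.210000 → w ← 0.300000 + 0.21·0.210000 = 0.344100
s=0.210000, w=0.344100: f=0.240870 → w ← 0.344100 + 0.21·0.240870 = 0.394683
s=0.420000, w=0.394683: f=0.276278 → w ← 0.394683 + 0.21·0.276278 = 0.452701
s=0.630000, w=0.452701: f=0.316891 → w ← 0.452701 + 0.21·0.316891 = 0.519248
s=0.840000, w=0.519248: f=0.363474 → w ← 0.519248 + 0.21·0.363474 = 0.595578
w(1.05) ≈ 0.5956

0.5956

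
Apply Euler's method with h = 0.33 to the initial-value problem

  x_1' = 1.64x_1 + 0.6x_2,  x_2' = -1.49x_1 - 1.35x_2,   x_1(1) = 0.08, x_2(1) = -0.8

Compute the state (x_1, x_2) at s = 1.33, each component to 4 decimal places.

Euler on (x_1,x_2): x_1_{n+1} = x_1_n + h·x_1', x_2_{n+1} = x_2_n + h·x_2'.
1.000000: (0.080000, -0.800000); f=(-0.348800, 0.960800) → (-0.035104, -0.482936)
(x_1(1.33), x_2(1.33)) ≈ (-0.0351, -0.4829)

-0.0351, -0.4829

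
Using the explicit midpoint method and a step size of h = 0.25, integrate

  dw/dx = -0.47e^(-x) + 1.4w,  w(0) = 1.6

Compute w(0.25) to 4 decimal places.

2.1337

Midpoint: k1 = f(x_n, w_n); k2 = f(x_n + h/2, w_n + (h/2)·k1); w_{n+1} = w_n + h·k2.
x=0.000000, w=1.600000:
  k1 = f(0.000000, 1.600000) = 1.770000
  k2 = f(0.125000, 1.821250) = 2.134976
  w ← 1.600000 + 0.25·2.134976 = 2.133744
w(0.25) ≈ 2.1337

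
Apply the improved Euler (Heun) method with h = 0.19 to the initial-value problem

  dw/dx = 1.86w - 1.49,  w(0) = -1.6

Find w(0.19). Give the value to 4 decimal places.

-2.5985

Heun: k1 = f(x_n, w_n); k2 = f(x_n + h, w_n + h·k1); w_{n+1} = w_n + (h/2)·(k1 + k2).
x=0.000000, w=-1.600000:
  k1 = f(0.000000, -1.600000) = -4.466000
  k2 = f(0.190000, -2.448540) = -6.044284
  w ← -1.600000 + (0.19/2)·(-4.466000 + (-6.044284)) = -2.598477
w(0.19) ≈ -2.5985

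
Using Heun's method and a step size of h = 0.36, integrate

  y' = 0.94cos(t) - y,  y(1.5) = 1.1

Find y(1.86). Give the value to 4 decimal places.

0.7347

Heun: k1 = f(t_n, y_n); k2 = f(t_n + h, y_n + h·k1); y_{n+1} = y_n + (h/2)·(k1 + k2).
t=1.500000, y=1.100000:
  k1 = f(1.500000, 1.100000) = -1.033507
  k2 = f(1.860000, 0.727937) = -0.996015
  y ← 1.100000 + (0.36/2)·(-1.033507 + (-0.996015)) = 0.734686
y(1.86) ≈ 0.7347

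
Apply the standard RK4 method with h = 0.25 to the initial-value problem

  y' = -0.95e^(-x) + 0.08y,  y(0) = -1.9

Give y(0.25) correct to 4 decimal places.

RK4: k1 = f(x_n, y_n); k2 = f(x_n + h/2, y_n + (h/2)·k1); k3 = f(x_n + h/2, y_n + (h/2)·k2); k4 = f(x_n + h, y_n + h·k3); y_{n+1} = y_n + (h/6)·(k1 + 2k2 + 2k3 + k4).
x=0.000000, y=-1.900000:
  k1 = f(0.000000, -1.900000) = -1.102000
  k2 = f(0.125000, -2.037750) = -1.001392
  k3 = f(0.125000, -2.025174) = -1.000386
  k4 = f(0.250000, -2.150096) = -0.911868
  y ← -1.900000 + (0.25/6)·(k1 + 2k2 + 2k3 + k4) = -2.150726
y(0.25) ≈ -2.1507

-2.1507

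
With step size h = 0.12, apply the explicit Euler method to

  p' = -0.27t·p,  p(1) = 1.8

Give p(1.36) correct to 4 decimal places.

Euler: p_{n+1} = p_n + h·f(t_n, p_n).
t=1.000000, p=1.800000: f=-0.486000 → p ← 1.800000 + 0.12·(-0.486000) = 1.741680
t=1.120000, p=1.741680: f=-0.526684 → p ← 1.741680 + 0.12·(-0.526684) = 1.678478
t=1.240000, p=1.678478: f=-0.561954 → p ← 1.678478 + 0.12·(-0.561954) = 1.611043
p(1.36) ≈ 1.6110

1.6110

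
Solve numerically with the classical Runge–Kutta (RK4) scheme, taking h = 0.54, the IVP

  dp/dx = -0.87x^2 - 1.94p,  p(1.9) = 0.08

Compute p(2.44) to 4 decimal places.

-1.4024

RK4: k1 = f(x_n, p_n); k2 = f(x_n + h/2, p_n + (h/2)·k1); k3 = f(x_n + h/2, p_n + (h/2)·k2); k4 = f(x_n + h, p_n + h·k3); p_{n+1} = p_n + (h/6)·(k1 + 2k2 + 2k3 + k4).
x=1.900000, p=0.080000:
  k1 = f(1.900000, 0.080000) = -3.295900
  k2 = f(2.170000, -0.809893) = -2.525551
  k3 = f(2.170000, -0.601899) = -2.929060
  k4 = f(2.440000, -1.501692) = -2.266349
  p ← 0.080000 + (0.54/6)·(k1 + 2k2 + 2k3 + k4) = -1.402432
p(2.44) ≈ -1.4024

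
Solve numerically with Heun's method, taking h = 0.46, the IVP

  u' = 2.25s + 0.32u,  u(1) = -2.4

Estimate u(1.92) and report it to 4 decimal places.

0.2043

Heun: k1 = f(s_n, u_n); k2 = f(s_n + h, u_n + h·k1); u_{n+1} = u_n + (h/2)·(k1 + k2).
s=1.000000, u=-2.400000:
  k1 = f(1.000000, -2.400000) = 1.482000
  k2 = f(1.460000, -1.718280) = 2.735150
  u ← -2.400000 + (0.46/2)·(1.482000 + 2.735150) = -1.430055
s=1.460000, u=-1.430055:
  k1 = f(1.460000, -1.430055) = 2.827382
  k2 = f(1.920000, -0.129460) = 4.278573
  u ← -1.430055 + (0.46/2)·(2.827382 + 4.278573) = 0.204314
u(1.92) ≈ 0.2043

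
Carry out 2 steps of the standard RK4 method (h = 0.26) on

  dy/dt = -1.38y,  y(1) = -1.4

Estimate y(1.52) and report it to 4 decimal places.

RK4: k1 = f(t_n, y_n); k2 = f(t_n + h/2, y_n + (h/2)·k1); k3 = f(t_n + h/2, y_n + (h/2)·k2); k4 = f(t_n + h, y_n + h·k3); y_{n+1} = y_n + (h/6)·(k1 + 2k2 + 2k3 + k4).
t=1.000000, y=-1.400000:
  k1 = f(1.000000, -1.400000) = 1.932000
  k2 = f(1.130000, -1.148840) = 1.585399
  k3 = f(1.130000, -1.193898) = 1.647579
  k4 = f(1.260000, -0.971629) = 1.340849
  y ← -1.400000 + (0.26/6)·(k1 + 2k2 + 2k3 + k4) = -0.977985
t=1.260000, y=-0.977985:
  k1 = f(1.260000, -0.977985) = 1.349619
  k2 = f(1.390000, -0.802535) = 1.107498
  k3 = f(1.390000, -0.834010) = 1.150934
  k4 = f(1.520000, -0.678742) = 0.936664
  y ← -0.977985 + (0.26/6)·(k1 + 2k2 + 2k3 + k4) = -0.683182
y(1.52) ≈ -0.6832

-0.6832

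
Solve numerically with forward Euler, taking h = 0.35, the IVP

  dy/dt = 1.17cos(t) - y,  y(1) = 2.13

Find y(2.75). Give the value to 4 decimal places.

-0.1357

Euler: y_{n+1} = y_n + h·f(t_n, y_n).
t=1.000000, y=2.130000: f=-1.497846 → y ← 2.130000 + 0.35·(-1.497846) = 1.605754
t=1.350000, y=1.605754: f=-1.349516 → y ← 1.605754 + 0.35·(-1.349516) = 1.133423
t=1.700000, y=1.133423: f=-1.284171 → y ← 1.133423 + 0.35·(-1.284171) = 0.683963
t=2.050000, y=0.683963: f=-1.223418 → y ← 0.683963 + 0.35·(-1.223418) = 0.255767
t=2.400000, y=0.255767: f=-1.118518 → y ← 0.255767 + 0.35·(-1.118518) = -0.135714
y(2.75) ≈ -0.1357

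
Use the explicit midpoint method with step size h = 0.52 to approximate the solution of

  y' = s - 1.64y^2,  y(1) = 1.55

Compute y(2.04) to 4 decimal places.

Midpoint: k1 = f(s_n, y_n); k2 = f(s_n + h/2, y_n + (h/2)·k1); y_{n+1} = y_n + h·k2.
s=1.000000, y=1.550000:
  k1 = f(1.000000, 1.550000) = -2.940100
  k2 = f(1.260000, 0.785574) = 0.247913
  y ← 1.550000 + 0.52·0.247913 = 1.678915
s=1.520000, y=1.678915:
  k1 = f(1.520000, 1.678915) = -3.102756
  k2 = f(1.780000, 0.872198) = 0.532404
  y ← 1.678915 + 0.52·0.532404 = 1.955765
y(2.04) ≈ 1.9558

1.9558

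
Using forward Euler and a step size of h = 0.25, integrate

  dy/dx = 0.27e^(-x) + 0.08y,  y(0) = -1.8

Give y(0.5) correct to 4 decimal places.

-1.7513

Euler: y_{n+1} = y_n + h·f(x_n, y_n).
x=0.000000, y=-1.800000: f=0.126000 → y ← -1.800000 + 0.25·0.126000 = -1.768500
x=0.250000, y=-1.768500: f=0.068796 → y ← -1.768500 + 0.25·0.068796 = -1.751301
y(0.5) ≈ -1.7513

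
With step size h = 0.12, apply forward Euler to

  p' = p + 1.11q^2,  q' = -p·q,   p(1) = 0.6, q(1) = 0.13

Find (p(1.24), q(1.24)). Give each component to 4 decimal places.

Euler on (p,q): p_{n+1} = p_n + h·p', q_{n+1} = q_n + h·q'.
1.000000: (0.600000, 0.130000); f=(0.618759, -0.078000) → (0.674251, 0.120640)
1.120000: (0.674251, 0.120640); f=(0.690406, -0.081342) → (0.757100, 0.110879)
(p(1.24), q(1.24)) ≈ (0.7571, 0.1109)

0.7571, 0.1109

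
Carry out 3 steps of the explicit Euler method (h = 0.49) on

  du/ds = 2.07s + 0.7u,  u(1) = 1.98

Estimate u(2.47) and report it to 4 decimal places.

Euler: u_{n+1} = u_n + h·f(s_n, u_n).
s=1.000000, u=1.980000: f=3.456000 → u ← 1.980000 + 0.49·3.456000 = 3.673440
s=1.490000, u=3.673440: f=5.655708 → u ← 3.673440 + 0.49·5.655708 = 6.444737
s=1.980000, u=6.444737: f=8.609916 → u ← 6.444737 + 0.49·8.609916 = 10.663596
u(2.47) ≈ 10.6636

10.6636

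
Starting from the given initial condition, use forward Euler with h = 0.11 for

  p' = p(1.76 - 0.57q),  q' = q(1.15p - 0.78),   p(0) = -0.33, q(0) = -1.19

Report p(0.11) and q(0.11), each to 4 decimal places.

Euler on (p,q): p_{n+1} = p_n + h·p', q_{n+1} = q_n + h·q'.
0.000000: (-0.330000, -1.190000); f=(-0.804639, 1.379805) → (-0.418510, -1.038221)
(p(0.11), q(0.11)) ≈ (-0.4185, -1.0382)

-0.4185, -1.0382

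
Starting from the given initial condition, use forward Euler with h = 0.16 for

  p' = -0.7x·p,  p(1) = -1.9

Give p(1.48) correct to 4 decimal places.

Euler: p_{n+1} = p_n + h·f(x_n, p_n).
x=1.000000, p=-1.900000: f=1.330000 → p ← -1.900000 + 0.16·1.330000 = -1.687200
x=1.160000, p=-1.687200: f=1.370006 → p ← -1.687200 + 0.16·1.370006 = -1.467999
x=1.320000, p=-1.467999: f=1.356431 → p ← -1.467999 + 0.16·1.356431 = -1.250970
p(1.48) ≈ -1.2510

-1.2510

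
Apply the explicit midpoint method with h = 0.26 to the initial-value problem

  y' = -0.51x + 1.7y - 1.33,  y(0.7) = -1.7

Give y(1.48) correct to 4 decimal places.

-9.0684

Midpoint: k1 = f(x_n, y_n); k2 = f(x_n + h/2, y_n + (h/2)·k1); y_{n+1} = y_n + h·k2.
x=0.700000, y=-1.700000:
  k1 = f(0.700000, -1.700000) = -4.577000
  k2 = f(0.830000, -2.295010) = -5.654817
  y ← -1.700000 + 0.26·(-5.654817) = -3.170252
x=0.960000, y=-3.170252:
  k1 = f(0.960000, -3.170252) = -7.209029
  k2 = f(1.090000, -4.107426) = -8.868525
  y ← -3.170252 + 0.26·(-8.868525) = -5.476069
x=1.220000, y=-5.476069:
  k1 = f(1.220000, -5.476069) = -11.261517
  k2 = f(1.350000, -6.940066) = -13.816612
  y ← -5.476069 + 0.26·(-13.816612) = -9.068388
y(1.48) ≈ -9.0684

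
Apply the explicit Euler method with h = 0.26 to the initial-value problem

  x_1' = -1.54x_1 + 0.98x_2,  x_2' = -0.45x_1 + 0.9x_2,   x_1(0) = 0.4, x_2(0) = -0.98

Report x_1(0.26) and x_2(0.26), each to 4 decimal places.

-0.0099, -1.2561

Euler on (x_1,x_2): x_1_{n+1} = x_1_n + h·x_1', x_2_{n+1} = x_2_n + h·x_2'.
0.000000: (0.400000, -0.980000); f=(-1.576400, -1.062000) → (-0.009864, -1.256120)
(x_1(0.26), x_2(0.26)) ≈ (-0.0099, -1.2561)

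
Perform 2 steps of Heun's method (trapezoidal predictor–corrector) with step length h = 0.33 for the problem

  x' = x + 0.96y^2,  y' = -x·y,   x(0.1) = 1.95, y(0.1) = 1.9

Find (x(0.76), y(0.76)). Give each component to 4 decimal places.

Heun on (x,y): k1 = f(s_n, state_n); k2 = f(s_n + h, state_n + h·k1); state_{n+1} = state_n + (h/2)·(k1 + k2).
0.100000: (1.950000, 1.900000)
  k1 = (5.415600, -3.705000)
  predictor → (3.737148, 0.677350)
  k2 = (4.177599, -2.531357)
  → (3.532878, 0.871001)
0.430000: (3.532878, 0.871001)
  k1 = (4.261175, -3.077140)
  predictor → (4.939066, -0.144455)
  k2 = (4.959098, 0.713474)
  → (5.054223, 0.480996)
(x(0.76), y(0.76)) ≈ (5.0542, 0.4810)

5.0542, 0.4810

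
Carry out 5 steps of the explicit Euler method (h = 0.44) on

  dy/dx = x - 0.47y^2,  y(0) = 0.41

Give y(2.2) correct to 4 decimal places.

1.7213

Euler: y_{n+1} = y_n + h·f(x_n, y_n).
x=0.000000, y=0.410000: f=-0.079007 → y ← 0.410000 + 0.44·(-0.079007) = 0.375237
x=0.440000, y=0.375237: f=0.373823 → y ← 0.375237 + 0.44·0.373823 = 0.539719
x=0.880000, y=0.539719: f=0.743091 → y ← 0.539719 + 0.44·0.743091 = 0.866679
x=1.320000, y=0.866679: f=0.966968 → y ← 0.866679 + 0.44·0.966968 = 1.292145
x=1.760000, y=1.292145: f=0.975270 → y ← 1.292145 + 0.44·0.975270 = 1.721264
y(2.2) ≈ 1.7213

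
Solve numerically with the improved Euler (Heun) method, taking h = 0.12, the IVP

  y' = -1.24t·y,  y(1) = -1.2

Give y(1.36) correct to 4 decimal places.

Heun: k1 = f(t_n, y_n); k2 = f(t_n + h, y_n + h·k1); y_{n+1} = y_n + (h/2)·(k1 + k2).
t=1.000000, y=-1.200000:
  k1 = f(1.000000, -1.200000) = 1.488000
  k2 = f(1.120000, -1.021440) = 1.418576
  y ← -1.200000 + (0.12/2)·(1.488000 + 1.418576) = -1.025605
t=1.120000, y=-1.025605:
  k1 = f(1.120000, -1.025605) = 1.424361
  k2 = f(1.240000, -0.854682) = 1.314159
  y ← -1.025605 + (0.12/2)·(1.424361 + 1.314159) = -0.861294
t=1.240000, y=-0.861294:
  k1 = f(1.240000, -0.861294) = 1.324326
  k2 = f(1.360000, -0.702375) = 1.184485
  y ← -0.861294 + (0.12/2)·(1.324326 + 1.184485) = -0.710766
y(1.36) ≈ -0.7108

-0.7108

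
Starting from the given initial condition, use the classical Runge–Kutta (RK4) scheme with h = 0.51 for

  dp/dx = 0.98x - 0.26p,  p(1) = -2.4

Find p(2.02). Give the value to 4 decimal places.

RK4: k1 = f(x_n, p_n); k2 = f(x_n + h/2, p_n + (h/2)·k1); k3 = f(x_n + h/2, p_n + (h/2)·k2); k4 = f(x_n + h, p_n + h·k3); p_{n+1} = p_n + (h/6)·(k1 + 2k2 + 2k3 + k4).
x=1.000000, p=-2.400000:
  k1 = f(1.000000, -2.400000) = 1.604000
  k2 = f(1.255000, -1.990980) = 1.747555
  k3 = f(1.255000, -1.954374) = 1.738037
  k4 = f(1.510000, -1.513601) = 1.873336
  p ← -2.400000 + (0.51/6)·(k1 + 2k2 + 2k3 + k4) = -1.511876
x=1.510000, p=-1.511876:
  k1 = f(1.510000, -1.511876) = 1.872888
  k2 = f(1.765000, -1.034289) = 1.998615
  k3 = f(1.765000, -1.002229) = 1.990280
  k4 = f(2.020000, -0.496833) = 2.108777
  p ← -1.511876 + (0.51/6)·(k1 + 2k2 + 2k3 + k4) = -0.495322
p(2.02) ≈ -0.4953

-0.4953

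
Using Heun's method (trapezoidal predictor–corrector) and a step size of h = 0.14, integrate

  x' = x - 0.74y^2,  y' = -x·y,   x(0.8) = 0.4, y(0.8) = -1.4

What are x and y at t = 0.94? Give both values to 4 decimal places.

0.2537, -1.3374

Heun on (x,y): k1 = f(t_n, state_n); k2 = f(t_n + h, state_n + h·k1); state_{n+1} = state_n + (h/2)·(k1 + k2).
0.800000: (0.400000, -1.400000)
  k1 = (-1.050400, 0.560000)
  predictor → (0.252944, -1.321600)
  k2 = (-1.039560, 0.334291)
  → (0.253703, -1.337400)
(x(0.94), y(0.94)) ≈ (0.2537, -1.3374)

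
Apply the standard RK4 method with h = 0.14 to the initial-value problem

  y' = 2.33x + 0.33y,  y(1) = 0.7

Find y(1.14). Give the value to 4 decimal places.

RK4: k1 = f(x_n, y_n); k2 = f(x_n + h/2, y_n + (h/2)·k1); k3 = f(x_n + h/2, y_n + (h/2)·k2); k4 = f(x_n + h, y_n + h·k3); y_{n+1} = y_n + (h/6)·(k1 + 2k2 + 2k3 + k4).
x=1.000000, y=0.700000:
  k1 = f(1.000000, 0.700000) = 2.561000
  k2 = f(1.070000, 0.879270) = 2.783259
  k3 = f(1.070000, 0.894828) = 2.788393
  k4 = f(1.140000, 1.090375) = 3.016024
  y ← 0.700000 + (0.14/6)·(k1 + 2k2 + 2k3 + k4) = 1.090141
y(1.14) ≈ 1.0901

1.0901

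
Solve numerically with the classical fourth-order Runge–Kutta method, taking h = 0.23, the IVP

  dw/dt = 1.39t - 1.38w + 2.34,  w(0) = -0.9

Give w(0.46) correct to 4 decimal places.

RK4: k1 = f(t_n, w_n); k2 = f(t_n + h/2, w_n + (h/2)·k1); k3 = f(t_n + h/2, w_n + (h/2)·k2); k4 = f(t_n + h, w_n + h·k3); w_{n+1} = w_n + (h/6)·(k1 + 2k2 + 2k3 + k4).
t=0.000000, w=-0.900000:
  k1 = f(0.000000, -0.900000) = 3.582000
  k2 = f(0.115000, -0.488070) = 3.173387
  k3 = f(0.115000, -0.535061) = 3.238234
  k4 = f(0.230000, -0.155206) = 2.873885
  w ← -0.900000 + (0.23/6)·(k1 + 2k2 + 2k3 + k4) = -0.160967
t=0.230000, w=-0.160967:
  k1 = f(0.230000, -0.160967) = 2.881834
  k2 = f(0.345000, 0.170444) = 2.584337
  k3 = f(0.345000, 0.136232) = 2.631550
  k4 = f(0.460000, 0.444290) = 2.366280
  w ← -0.160967 + (0.23/6)·(k1 + 2k2 + 2k3 + k4) = 0.440096
w(0.46) ≈ 0.4401

0.4401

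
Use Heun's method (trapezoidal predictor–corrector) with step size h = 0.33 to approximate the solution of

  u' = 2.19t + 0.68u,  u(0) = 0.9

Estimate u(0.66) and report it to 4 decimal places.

Heun: k1 = f(t_n, u_n); k2 = f(t_n + h, u_n + h·k1); u_{n+1} = u_n + (h/2)·(k1 + k2).
t=0.000000, u=0.900000:
  k1 = f(0.000000, 0.900000) = 0.612000
  k2 = f(0.330000, 1.101960) = 1.472033
  u ← 0.900000 + (0.33/2)·(0.612000 + 1.472033) = 1.243865
t=0.330000, u=1.243865:
  k1 = f(0.330000, 1.243865) = 1.568528
  k2 = f(0.660000, 1.761480) = 2.643206
  u ← 1.243865 + (0.33/2)·(1.568528 + 2.643206) = 1.938802
u(0.66) ≈ 1.9388

1.9388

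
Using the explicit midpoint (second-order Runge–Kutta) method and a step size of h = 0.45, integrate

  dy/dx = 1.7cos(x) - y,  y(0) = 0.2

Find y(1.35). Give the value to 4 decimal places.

0.8094

Midpoint: k1 = f(x_n, y_n); k2 = f(x_n + h/2, y_n + (h/2)·k1); y_{n+1} = y_n + h·k2.
x=0.000000, y=0.200000:
  k1 = f(0.000000, 0.200000) = 1.500000
  k2 = f(0.225000, 0.537500) = 1.119650
  y ← 0.200000 + 0.45·1.119650 = 0.703842
x=0.450000, y=0.703842:
  k1 = f(0.450000, 0.703842) = 0.826918
  k2 = f(0.675000, 0.889899) = 0.437303
  y ← 0.703842 + 0.45·0.437303 = 0.900629
x=0.900000, y=0.900629:
  k1 = f(0.900000, 0.900629) = 0.156108
  k2 = f(1.125000, 0.935753) = -0.202753
  y ← 0.900629 + 0.45·(-0.202753) = 0.809390
y(1.35) ≈ 0.8094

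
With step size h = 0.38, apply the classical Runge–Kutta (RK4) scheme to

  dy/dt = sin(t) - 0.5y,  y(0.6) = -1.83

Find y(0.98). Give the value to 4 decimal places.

RK4: k1 = f(t_n, y_n); k2 = f(t_n + h/2, y_n + (h/2)·k1); k3 = f(t_n + h/2, y_n + (h/2)·k2); k4 = f(t_n + h, y_n + h·k3); y_{n+1} = y_n + (h/6)·(k1 + 2k2 + 2k3 + k4).
t=0.600000, y=-1.830000:
  k1 = f(0.600000, -1.830000) = 1.479642
  k2 = f(0.790000, -1.548868) = 1.484787
  k3 = f(0.790000, -1.547890) = 1.484298
  k4 = f(0.980000, -1.265967) = 1.463481
  y ← -1.830000 + (0.38/6)·(k1 + 2k2 + 2k3 + k4) = -1.267518
y(0.98) ≈ -1.2675

-1.2675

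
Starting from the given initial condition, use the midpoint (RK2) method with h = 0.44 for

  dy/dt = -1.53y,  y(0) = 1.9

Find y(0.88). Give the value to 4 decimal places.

0.5819

Midpoint: k1 = f(t_n, y_n); k2 = f(t_n + h/2, y_n + (h/2)·k1); y_{n+1} = y_n + h·k2.
t=0.000000, y=1.900000:
  k1 = f(0.000000, 1.900000) = -2.907000
  k2 = f(0.220000, 1.260460) = -1.928504
  y ← 1.900000 + 0.44·(-1.928504) = 1.051458
t=0.440000, y=1.051458:
  k1 = f(0.440000, 1.051458) = -1.608731
  k2 = f(0.660000, 0.697537) = -1.067232
  y ← 1.051458 + 0.44·(-1.067232) = 0.581876
y(0.88) ≈ 0.5819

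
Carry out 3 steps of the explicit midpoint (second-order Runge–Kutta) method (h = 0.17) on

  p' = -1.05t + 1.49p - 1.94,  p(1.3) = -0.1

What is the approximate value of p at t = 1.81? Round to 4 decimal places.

-2.8770

Midpoint: k1 = f(t_n, p_n); k2 = f(t_n + h/2, p_n + (h/2)·k1); p_{n+1} = p_n + h·k2.
t=1.300000, p=-0.100000:
  k1 = f(1.300000, -0.100000) = -3.454000
  k2 = f(1.385000, -0.393590) = -3.980699
  p ← -0.100000 + 0.17·(-3.980699) = -0.776719
t=1.470000, p=-0.776719:
  k1 = f(1.470000, -0.776719) = -4.640811
  k2 = f(1.555000, -1.171188) = -5.317820
  p ← -0.776719 + 0.17·(-5.317820) = -1.680748
t=1.640000, p=-1.680748:
  k1 = f(1.640000, -1.680748) = -6.166315
  k2 = f(1.725000, -2.204885) = -7.036529
  p ← -1.680748 + 0.17·(-7.036529) = -2.876958
p(1.81) ≈ -2.8770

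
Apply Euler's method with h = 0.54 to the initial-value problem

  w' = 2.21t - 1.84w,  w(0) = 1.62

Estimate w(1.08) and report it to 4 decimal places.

0.6445

Euler: w_{n+1} = w_n + h·f(t_n, w_n).
t=0.000000, w=1.620000: f=-2.980800 → w ← 1.620000 + 0.54·(-2.980800) = 0.010368
t=0.540000, w=0.010368: f=1.174323 → w ← 0.010368 + 0.54·1.174323 = 0.644502
w(1.08) ≈ 0.6445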